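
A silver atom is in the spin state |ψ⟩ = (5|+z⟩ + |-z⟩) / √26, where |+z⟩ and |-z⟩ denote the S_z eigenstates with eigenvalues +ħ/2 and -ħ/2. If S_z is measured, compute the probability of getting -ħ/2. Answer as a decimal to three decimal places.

The -ħ/2 outcome corresponds to |-z⟩. Its amplitude in |ψ⟩ is 1/√26.
P = |1|² / 26 = 1/26.

0.038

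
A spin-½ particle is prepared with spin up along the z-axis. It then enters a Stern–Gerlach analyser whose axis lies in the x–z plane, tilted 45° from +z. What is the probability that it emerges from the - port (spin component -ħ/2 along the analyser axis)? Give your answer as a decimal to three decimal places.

0.146

For spin-½, the probability of finding spin-up along an axis at angle θ to the initial spin direction is cos²(θ/2); spin-down is sin²(θ/2).
θ = 45°, so P = sin²(22.5°) ≈ 0.146.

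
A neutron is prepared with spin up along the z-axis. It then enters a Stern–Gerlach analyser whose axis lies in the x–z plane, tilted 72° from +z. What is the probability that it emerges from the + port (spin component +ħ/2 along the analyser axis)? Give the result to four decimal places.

For spin-½, the probability of finding spin-up along an axis at angle θ to the initial spin direction is cos²(θ/2); spin-down is sin²(θ/2).
θ = 72°, so P = cos²(36°) ≈ 0.6545.

0.6545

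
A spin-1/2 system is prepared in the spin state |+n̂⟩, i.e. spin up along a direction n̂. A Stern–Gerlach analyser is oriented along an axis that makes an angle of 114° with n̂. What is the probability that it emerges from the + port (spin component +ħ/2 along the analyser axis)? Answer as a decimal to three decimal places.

0.297

For spin-½, the probability of finding spin-up along an axis at angle θ to the initial spin direction is cos²(θ/2); spin-down is sin²(θ/2).
θ = 114°, so P = cos²(57°) ≈ 0.297.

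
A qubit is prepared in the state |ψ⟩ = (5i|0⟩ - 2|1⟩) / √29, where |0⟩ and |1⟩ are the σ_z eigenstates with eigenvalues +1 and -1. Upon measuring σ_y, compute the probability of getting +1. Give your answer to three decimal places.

0.845

|+y⟩ = (|0⟩ + i|1⟩)/√2, so ⟨+y|ψ⟩ = (7i) / (√2·√29).
P = |7i|² / 58 = 49/58.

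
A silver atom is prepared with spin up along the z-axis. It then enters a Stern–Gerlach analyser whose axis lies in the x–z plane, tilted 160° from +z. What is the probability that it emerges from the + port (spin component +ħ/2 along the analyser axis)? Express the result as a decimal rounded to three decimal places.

For spin-½, the probability of finding spin-up along an axis at angle θ to the initial spin direction is cos²(θ/2); spin-down is sin²(θ/2).
θ = 160°, so P = cos²(80°) ≈ 0.030.

0.030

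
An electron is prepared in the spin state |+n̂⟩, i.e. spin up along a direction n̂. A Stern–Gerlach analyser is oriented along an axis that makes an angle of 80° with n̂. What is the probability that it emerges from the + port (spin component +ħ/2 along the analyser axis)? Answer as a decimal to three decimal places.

0.587

For spin-½, the probability of finding spin-up along an axis at angle θ to the initial spin direction is cos²(θ/2); spin-down is sin²(θ/2).
θ = 80°, so P = cos²(40°) ≈ 0.587.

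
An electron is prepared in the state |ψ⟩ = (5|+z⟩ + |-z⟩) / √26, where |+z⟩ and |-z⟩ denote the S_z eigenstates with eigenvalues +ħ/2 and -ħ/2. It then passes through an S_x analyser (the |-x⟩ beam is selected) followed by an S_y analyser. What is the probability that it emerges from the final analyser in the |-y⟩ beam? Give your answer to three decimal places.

0.154

First analyser (S_x): P(|-x⟩) = |⟨-x|ψ⟩|² = 16/52.
After stage 1 the state is |-x⟩; P(|-y⟩) = |⟨-y|-x⟩|² = 1/2.
Joint probability = 16/52 × 1/2 = 0.154.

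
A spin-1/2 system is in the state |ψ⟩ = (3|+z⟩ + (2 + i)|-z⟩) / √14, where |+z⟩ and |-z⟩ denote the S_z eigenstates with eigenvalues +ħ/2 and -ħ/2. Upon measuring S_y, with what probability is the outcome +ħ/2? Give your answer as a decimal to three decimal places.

0.714

|+y⟩ = (|+z⟩ + i|-z⟩)/√2, so ⟨+y|ψ⟩ = (4 - 2i) / (√2·√14).
P = |4 - 2i|² / 28 = 20/28.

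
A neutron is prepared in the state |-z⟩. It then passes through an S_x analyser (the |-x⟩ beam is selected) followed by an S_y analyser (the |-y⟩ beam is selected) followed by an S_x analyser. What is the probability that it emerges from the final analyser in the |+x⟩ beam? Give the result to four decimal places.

0.1250

First analyser (S_x): from |-z⟩, P(|-x⟩) = 1/2.
After stage 1 the state is |-x⟩; P(|-y⟩) = |⟨-y|-x⟩|² = 1/2.
After stage 2 the state is |-y⟩; P(|+x⟩) = |⟨+x|-y⟩|² = 1/2.
Joint probability = 1/2 × 1/2 × 1/2 = 0.1250.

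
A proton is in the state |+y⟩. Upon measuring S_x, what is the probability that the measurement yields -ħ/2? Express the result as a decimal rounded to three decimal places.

0.500

In the S_z basis, |+y⟩ = (|+z⟩ + i|-z⟩)/√2 and |-x⟩ = (|+z⟩ - |-z⟩)/√2.
|⟨-x|+y⟩|² = 1/2.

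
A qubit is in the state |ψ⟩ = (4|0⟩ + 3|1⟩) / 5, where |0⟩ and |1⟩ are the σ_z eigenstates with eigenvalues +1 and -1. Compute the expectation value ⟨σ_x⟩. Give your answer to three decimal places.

⟨σ_x⟩ = 2 Re(a* b)/(|a|²+|b|²) with a = 4, b = 3.
a* b = 12, so ⟨σ_x⟩ = 24/25.

0.960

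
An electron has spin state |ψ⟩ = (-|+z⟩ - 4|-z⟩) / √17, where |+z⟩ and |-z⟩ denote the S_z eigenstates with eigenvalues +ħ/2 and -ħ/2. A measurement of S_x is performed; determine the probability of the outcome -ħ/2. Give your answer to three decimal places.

|-x⟩ = (|+z⟩ - |-z⟩)/√2, so ⟨-x|ψ⟩ = (3) / (√2·√17).
P = |3|² / 34 = 9/34.

0.265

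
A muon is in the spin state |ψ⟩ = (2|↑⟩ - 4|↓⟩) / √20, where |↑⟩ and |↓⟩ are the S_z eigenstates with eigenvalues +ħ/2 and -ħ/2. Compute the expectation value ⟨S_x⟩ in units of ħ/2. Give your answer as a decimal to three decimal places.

-0.800

⟨σ_x⟩ = 2 Re(a* b)/(|a|²+|b|²) with a = 2, b = -4.
a* b = -8, so ⟨σ_x⟩ = -16/20.
⟨S_x⟩ = (ħ/2)·⟨σ_x⟩.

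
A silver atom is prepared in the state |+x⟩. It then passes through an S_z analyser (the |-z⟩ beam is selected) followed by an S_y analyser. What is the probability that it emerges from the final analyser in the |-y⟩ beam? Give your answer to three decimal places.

First analyser (S_z): from |+x⟩, P(|-z⟩) = 1/2.
After stage 1 the state is |-z⟩; P(|-y⟩) = |⟨-y|-z⟩|² = 1/2.
Joint probability = 1/2 × 1/2 = 0.250.

0.250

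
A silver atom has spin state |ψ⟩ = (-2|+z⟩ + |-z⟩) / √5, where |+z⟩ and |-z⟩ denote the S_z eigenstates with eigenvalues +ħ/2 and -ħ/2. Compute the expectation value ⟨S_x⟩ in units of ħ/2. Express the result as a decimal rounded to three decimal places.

⟨σ_x⟩ = 2 Re(a* b)/(|a|²+|b|²) with a = -2, b = 1.
a* b = -2, so ⟨σ_x⟩ = -4/5.
⟨S_x⟩ = (ħ/2)·⟨σ_x⟩.

-0.800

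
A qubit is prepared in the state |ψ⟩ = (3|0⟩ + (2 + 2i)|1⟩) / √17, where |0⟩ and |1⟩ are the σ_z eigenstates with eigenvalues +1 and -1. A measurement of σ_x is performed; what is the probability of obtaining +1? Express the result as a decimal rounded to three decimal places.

|+x⟩ = (|0⟩ + |1⟩)/√2, so ⟨+x|ψ⟩ = (5 + 2i) / (√2·√17).
P = |5 + 2i|² / 34 = 29/34.

0.853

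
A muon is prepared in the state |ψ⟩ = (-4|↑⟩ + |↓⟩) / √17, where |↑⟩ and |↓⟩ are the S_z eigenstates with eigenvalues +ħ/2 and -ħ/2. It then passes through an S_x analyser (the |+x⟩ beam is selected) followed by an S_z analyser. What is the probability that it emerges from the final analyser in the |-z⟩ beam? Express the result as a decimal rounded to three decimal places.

First analyser (S_x): P(|+x⟩) = |⟨+x|ψ⟩|² = 9/34.
After stage 1 the state is |+x⟩; P(|-z⟩) = |⟨-z|+x⟩|² = 1/2.
Joint probability = 9/34 × 1/2 = 0.132.

0.132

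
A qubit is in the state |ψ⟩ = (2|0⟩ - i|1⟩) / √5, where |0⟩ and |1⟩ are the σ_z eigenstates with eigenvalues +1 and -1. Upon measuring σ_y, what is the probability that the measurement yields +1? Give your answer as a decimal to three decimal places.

|+y⟩ = (|0⟩ + i|1⟩)/√2, so ⟨+y|ψ⟩ = (1) / (√2·√5).
P = |1|² / 10 = 1/10.

0.100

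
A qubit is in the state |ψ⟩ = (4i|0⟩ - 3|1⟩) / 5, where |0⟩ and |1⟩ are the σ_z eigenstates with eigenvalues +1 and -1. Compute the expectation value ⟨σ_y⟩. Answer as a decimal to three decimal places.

⟨σ_y⟩ = 2 Im(a* b)/(|a|²+|b|²) with a = 4i, b = -3.
a* b = 12i, so ⟨σ_y⟩ = 24/25.

0.960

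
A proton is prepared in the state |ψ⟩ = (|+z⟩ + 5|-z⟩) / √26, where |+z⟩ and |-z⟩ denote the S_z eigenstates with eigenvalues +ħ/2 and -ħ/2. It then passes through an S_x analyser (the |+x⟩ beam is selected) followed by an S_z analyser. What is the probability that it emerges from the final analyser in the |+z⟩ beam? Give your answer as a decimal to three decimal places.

First analyser (S_x): P(|+x⟩) = |⟨+x|ψ⟩|² = 36/52.
After stage 1 the state is |+x⟩; P(|+z⟩) = |⟨+z|+x⟩|² = 1/2.
Joint probability = 36/52 × 1/2 = 0.346.

0.346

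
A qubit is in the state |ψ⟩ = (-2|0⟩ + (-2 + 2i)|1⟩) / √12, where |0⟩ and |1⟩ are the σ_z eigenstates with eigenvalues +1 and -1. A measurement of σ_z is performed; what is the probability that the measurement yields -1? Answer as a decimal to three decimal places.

0.667

The -1 outcome corresponds to |1⟩. Its amplitude in |ψ⟩ is (-2 + 2i)/√12.
P = |-2 + 2i|² / 12 = 8/12.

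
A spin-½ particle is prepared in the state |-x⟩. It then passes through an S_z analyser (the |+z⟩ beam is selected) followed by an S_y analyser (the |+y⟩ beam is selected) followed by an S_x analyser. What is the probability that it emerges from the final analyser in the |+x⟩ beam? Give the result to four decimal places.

First analyser (S_z): from |-x⟩, P(|+z⟩) = 1/2.
After stage 1 the state is |+z⟩; P(|+y⟩) = |⟨+y|+z⟩|² = 1/2.
After stage 2 the state is |+y⟩; P(|+x⟩) = |⟨+x|+y⟩|² = 1/2.
Joint probability = 1/2 × 1/2 × 1/2 = 0.1250.

0.1250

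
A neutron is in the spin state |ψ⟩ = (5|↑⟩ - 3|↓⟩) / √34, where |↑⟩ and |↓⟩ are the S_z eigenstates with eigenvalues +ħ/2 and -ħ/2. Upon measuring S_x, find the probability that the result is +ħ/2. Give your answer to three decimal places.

0.059

|+x⟩ = (|↑⟩ + |↓⟩)/√2, so ⟨+x|ψ⟩ = (2) / (√2·√34).
P = |2|² / 68 = 4/68.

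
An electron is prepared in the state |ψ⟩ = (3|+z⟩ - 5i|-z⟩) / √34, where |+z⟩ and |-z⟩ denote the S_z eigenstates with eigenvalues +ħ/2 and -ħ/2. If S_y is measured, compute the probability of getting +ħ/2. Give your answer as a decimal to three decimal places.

0.059

|+y⟩ = (|+z⟩ + i|-z⟩)/√2, so ⟨+y|ψ⟩ = (-2) / (√2·√34).
P = |-2|² / 68 = 4/68.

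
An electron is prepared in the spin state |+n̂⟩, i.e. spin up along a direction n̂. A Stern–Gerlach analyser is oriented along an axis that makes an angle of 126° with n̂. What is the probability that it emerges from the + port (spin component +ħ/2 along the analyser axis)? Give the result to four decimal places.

For spin-½, the probability of finding spin-up along an axis at angle θ to the initial spin direction is cos²(θ/2); spin-down is sin²(θ/2).
θ = 126°, so P = cos²(63°) ≈ 0.2061.

0.2061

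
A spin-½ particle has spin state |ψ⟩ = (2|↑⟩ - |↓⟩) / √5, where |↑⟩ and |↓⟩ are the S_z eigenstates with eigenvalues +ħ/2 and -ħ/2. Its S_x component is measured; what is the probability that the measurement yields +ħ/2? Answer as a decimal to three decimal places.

0.100

|+x⟩ = (|↑⟩ + |↓⟩)/√2, so ⟨+x|ψ⟩ = (1) / (√2·√5).
P = |1|² / 10 = 1/10.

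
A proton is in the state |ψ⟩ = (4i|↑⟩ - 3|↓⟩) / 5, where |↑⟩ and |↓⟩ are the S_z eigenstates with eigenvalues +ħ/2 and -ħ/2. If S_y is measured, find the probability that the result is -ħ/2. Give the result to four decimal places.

|-y⟩ = (|↑⟩ - i|↓⟩)/√2, so ⟨-y|ψ⟩ = (i) / (√2·5).
P = |i|² / 50 = 1/50.

0.0200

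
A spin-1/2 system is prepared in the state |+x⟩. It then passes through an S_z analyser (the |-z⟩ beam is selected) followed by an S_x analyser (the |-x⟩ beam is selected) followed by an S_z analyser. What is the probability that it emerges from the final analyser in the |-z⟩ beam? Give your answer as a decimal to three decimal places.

0.125

First analyser (S_z): from |+x⟩, P(|-z⟩) = 1/2.
After stage 1 the state is |-z⟩; P(|-x⟩) = |⟨-x|-z⟩|² = 1/2.
After stage 2 the state is |-x⟩; P(|-z⟩) = |⟨-z|-x⟩|² = 1/2.
Joint probability = 1/2 × 1/2 × 1/2 = 0.125.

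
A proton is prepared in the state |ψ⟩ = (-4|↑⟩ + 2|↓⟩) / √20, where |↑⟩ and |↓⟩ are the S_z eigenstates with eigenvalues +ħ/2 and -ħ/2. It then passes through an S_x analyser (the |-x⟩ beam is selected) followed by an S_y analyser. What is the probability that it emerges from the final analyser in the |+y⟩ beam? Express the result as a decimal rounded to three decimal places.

0.450

First analyser (S_x): P(|-x⟩) = |⟨-x|ψ⟩|² = 36/40.
After stage 1 the state is |-x⟩; P(|+y⟩) = |⟨+y|-x⟩|² = 1/2.
Joint probability = 36/40 × 1/2 = 0.450.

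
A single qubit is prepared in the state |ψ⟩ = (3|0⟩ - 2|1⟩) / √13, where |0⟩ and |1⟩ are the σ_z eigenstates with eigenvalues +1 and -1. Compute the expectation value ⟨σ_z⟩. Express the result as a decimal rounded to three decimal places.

0.385

⟨σ_z⟩ = |a|² - |b|² divided by |a|²+|b|², with a, b the |0⟩, |1⟩ amplitudes.
= (9 - 4)/13 = 5/13.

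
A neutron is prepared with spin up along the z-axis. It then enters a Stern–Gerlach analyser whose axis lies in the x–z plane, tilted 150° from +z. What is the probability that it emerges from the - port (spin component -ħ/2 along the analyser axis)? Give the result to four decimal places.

0.9330

For spin-½, the probability of finding spin-up along an axis at angle θ to the initial spin direction is cos²(θ/2); spin-down is sin²(θ/2).
θ = 150°, so P = sin²(75°) ≈ 0.9330.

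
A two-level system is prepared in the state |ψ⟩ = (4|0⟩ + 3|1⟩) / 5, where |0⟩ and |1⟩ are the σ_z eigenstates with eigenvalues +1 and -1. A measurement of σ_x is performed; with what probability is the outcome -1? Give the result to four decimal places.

|-x⟩ = (|0⟩ - |1⟩)/√2, so ⟨-x|ψ⟩ = (1) / (√2·5).
P = |1|² / 50 = 1/50.

0.0200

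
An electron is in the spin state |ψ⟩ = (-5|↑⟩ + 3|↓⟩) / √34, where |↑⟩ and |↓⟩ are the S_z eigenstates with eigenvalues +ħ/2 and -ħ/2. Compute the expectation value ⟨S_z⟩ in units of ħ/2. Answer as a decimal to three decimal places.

⟨σ_z⟩ = |a|² - |b|² divided by |a|²+|b|², with a, b the |↑⟩, |↓⟩ amplitudes.
= (25 - 9)/34 = 16/34.
⟨S_z⟩ = (ħ/2)·⟨σ_z⟩.

0.471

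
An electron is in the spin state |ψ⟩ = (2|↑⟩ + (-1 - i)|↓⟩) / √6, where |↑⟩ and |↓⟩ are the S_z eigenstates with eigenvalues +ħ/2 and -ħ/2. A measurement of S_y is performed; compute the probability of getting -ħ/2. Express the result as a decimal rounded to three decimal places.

|-y⟩ = (|↑⟩ - i|↓⟩)/√2, so ⟨-y|ψ⟩ = (3 - i) / (√2·√6).
P = |3 - i|² / 12 = 10/12.

0.833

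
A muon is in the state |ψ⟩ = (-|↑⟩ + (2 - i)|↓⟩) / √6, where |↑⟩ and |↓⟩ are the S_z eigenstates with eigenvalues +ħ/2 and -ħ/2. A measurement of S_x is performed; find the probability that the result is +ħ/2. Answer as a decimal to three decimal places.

|+x⟩ = (|↑⟩ + |↓⟩)/√2, so ⟨+x|ψ⟩ = (1 - i) / (√2·√6).
P = |1 - i|² / 12 = 2/12.

0.167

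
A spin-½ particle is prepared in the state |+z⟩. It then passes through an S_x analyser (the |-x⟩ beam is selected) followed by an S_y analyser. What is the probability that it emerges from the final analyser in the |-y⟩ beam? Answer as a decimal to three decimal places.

0.250

First analyser (S_x): from |+z⟩, P(|-x⟩) = 1/2.
After stage 1 the state is |-x⟩; P(|-y⟩) = |⟨-y|-x⟩|² = 1/2.
Joint probability = 1/2 × 1/2 = 0.250.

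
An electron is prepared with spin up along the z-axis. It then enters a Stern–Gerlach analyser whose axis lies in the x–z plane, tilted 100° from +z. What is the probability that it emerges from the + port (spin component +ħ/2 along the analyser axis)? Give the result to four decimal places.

For spin-½, the probability of finding spin-up along an axis at angle θ to the initial spin direction is cos²(θ/2); spin-down is sin²(θ/2).
θ = 100°, so P = cos²(50°) ≈ 0.4132.

0.4132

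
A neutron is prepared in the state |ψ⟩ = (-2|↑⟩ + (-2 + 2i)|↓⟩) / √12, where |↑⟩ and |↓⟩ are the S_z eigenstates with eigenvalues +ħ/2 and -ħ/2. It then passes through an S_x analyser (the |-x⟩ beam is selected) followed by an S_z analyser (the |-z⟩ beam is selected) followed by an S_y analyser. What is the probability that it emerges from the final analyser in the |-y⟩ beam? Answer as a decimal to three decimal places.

First analyser (S_x): P(|-x⟩) = |⟨-x|ψ⟩|² = 4/24.
After stage 1 the state is |-x⟩; P(|-z⟩) = |⟨-z|-x⟩|² = 1/2.
After stage 2 the state is |-z⟩; P(|-y⟩) = |⟨-y|-z⟩|² = 1/2.
Joint probability = 4/24 × 1/2 × 1/2 = 0.042.

0.042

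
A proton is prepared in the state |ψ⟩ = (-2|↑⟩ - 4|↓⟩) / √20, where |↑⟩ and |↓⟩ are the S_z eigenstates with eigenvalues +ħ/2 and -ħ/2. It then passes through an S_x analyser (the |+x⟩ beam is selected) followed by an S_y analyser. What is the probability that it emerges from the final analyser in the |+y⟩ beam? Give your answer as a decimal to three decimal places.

0.450

First analyser (S_x): P(|+x⟩) = |⟨+x|ψ⟩|² = 36/40.
After stage 1 the state is |+x⟩; P(|+y⟩) = |⟨+y|+x⟩|² = 1/2.
Joint probability = 36/40 × 1/2 = 0.450.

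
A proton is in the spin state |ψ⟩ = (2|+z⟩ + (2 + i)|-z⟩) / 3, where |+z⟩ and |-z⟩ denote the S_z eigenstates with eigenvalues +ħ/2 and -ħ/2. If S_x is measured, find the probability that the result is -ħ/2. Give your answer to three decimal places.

0.056

|-x⟩ = (|+z⟩ - |-z⟩)/√2, so ⟨-x|ψ⟩ = (-i) / (√2·3).
P = |-i|² / 18 = 1/18.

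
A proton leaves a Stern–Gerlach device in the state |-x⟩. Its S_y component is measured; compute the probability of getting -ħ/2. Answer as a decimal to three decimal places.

In the S_z basis, |-x⟩ = (|↑⟩ - |↓⟩)/√2 and |-y⟩ = (|↑⟩ - i|↓⟩)/√2.
|⟨-y|-x⟩|² = 1/2.

0.500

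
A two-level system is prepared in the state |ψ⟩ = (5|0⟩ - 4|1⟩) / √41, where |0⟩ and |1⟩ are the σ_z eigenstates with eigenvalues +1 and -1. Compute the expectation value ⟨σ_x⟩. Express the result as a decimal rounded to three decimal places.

⟨σ_x⟩ = 2 Re(a* b)/(|a|²+|b|²) with a = 5, b = -4.
a* b = -20, so ⟨σ_x⟩ = -40/41.

-0.976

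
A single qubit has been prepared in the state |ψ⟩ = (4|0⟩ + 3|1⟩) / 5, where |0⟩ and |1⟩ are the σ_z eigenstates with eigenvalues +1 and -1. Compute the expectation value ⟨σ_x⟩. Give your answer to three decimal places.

0.960

⟨σ_x⟩ = 2 Re(a* b)/(|a|²+|b|²) with a = 4, b = 3.
a* b = 12, so ⟨σ_x⟩ = 24/25.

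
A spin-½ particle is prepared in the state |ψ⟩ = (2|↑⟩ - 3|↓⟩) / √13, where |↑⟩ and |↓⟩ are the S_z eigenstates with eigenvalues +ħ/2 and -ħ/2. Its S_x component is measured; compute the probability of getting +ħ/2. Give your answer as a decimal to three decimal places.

0.038

|+x⟩ = (|↑⟩ + |↓⟩)/√2, so ⟨+x|ψ⟩ = (-1) / (√2·√13).
P = |-1|² / 26 = 1/26.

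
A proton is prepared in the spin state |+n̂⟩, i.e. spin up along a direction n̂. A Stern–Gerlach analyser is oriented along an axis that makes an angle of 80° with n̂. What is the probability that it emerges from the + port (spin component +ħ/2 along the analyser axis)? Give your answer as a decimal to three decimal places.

For spin-½, the probability of finding spin-up along an axis at angle θ to the initial spin direction is cos²(θ/2); spin-down is sin²(θ/2).
θ = 80°, so P = cos²(40°) ≈ 0.587.

0.587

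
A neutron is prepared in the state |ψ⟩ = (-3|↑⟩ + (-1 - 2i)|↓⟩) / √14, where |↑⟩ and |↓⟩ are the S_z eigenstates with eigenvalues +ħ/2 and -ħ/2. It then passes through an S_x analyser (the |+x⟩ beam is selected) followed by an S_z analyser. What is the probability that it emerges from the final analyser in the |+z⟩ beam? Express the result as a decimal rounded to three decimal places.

First analyser (S_x): P(|+x⟩) = |⟨+x|ψ⟩|² = 20/28.
After stage 1 the state is |+x⟩; P(|+z⟩) = |⟨+z|+x⟩|² = 1/2.
Joint probability = 20/28 × 1/2 = 0.357.

0.357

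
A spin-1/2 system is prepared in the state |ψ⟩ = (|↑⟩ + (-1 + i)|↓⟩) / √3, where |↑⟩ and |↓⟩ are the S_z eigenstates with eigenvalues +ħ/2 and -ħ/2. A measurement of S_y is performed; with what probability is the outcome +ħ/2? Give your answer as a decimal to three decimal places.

0.833

|+y⟩ = (|↑⟩ + i|↓⟩)/√2, so ⟨+y|ψ⟩ = (2 + i) / (√2·√3).
P = |2 + i|² / 6 = 5/6.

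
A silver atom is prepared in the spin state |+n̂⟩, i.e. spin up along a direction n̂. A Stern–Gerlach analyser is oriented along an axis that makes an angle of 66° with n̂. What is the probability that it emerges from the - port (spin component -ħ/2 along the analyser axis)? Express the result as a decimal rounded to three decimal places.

0.297

For spin-½, the probability of finding spin-up along an axis at angle θ to the initial spin direction is cos²(θ/2); spin-down is sin²(θ/2).
θ = 66°, so P = sin²(33°) ≈ 0.297.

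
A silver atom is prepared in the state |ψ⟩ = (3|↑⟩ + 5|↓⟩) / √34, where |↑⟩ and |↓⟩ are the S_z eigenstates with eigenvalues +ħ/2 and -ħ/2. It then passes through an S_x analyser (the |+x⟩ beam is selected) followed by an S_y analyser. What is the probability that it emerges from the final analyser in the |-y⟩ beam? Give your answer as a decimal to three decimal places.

First analyser (S_x): P(|+x⟩) = |⟨+x|ψ⟩|² = 64/68.
After stage 1 the state is |+x⟩; P(|-y⟩) = |⟨-y|+x⟩|² = 1/2.
Joint probability = 64/68 × 1/2 = 0.471.

0.471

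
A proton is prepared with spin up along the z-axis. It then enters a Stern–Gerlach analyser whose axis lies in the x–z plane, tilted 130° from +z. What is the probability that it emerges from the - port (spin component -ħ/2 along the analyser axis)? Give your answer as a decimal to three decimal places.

For spin-½, the probability of finding spin-up along an axis at angle θ to the initial spin direction is cos²(θ/2); spin-down is sin²(θ/2).
θ = 130°, so P = sin²(65°) ≈ 0.821.

0.821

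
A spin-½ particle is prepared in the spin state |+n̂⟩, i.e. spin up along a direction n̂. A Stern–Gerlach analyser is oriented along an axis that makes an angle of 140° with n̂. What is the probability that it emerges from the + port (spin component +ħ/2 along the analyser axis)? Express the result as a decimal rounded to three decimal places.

For spin-½, the probability of finding spin-up along an axis at angle θ to the initial spin direction is cos²(θ/2); spin-down is sin²(θ/2).
θ = 140°, so P = cos²(70°) ≈ 0.117.

0.117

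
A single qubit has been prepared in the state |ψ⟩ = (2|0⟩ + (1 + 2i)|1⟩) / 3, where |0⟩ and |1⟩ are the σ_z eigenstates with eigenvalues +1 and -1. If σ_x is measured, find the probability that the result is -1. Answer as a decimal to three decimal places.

|-x⟩ = (|0⟩ - |1⟩)/√2, so ⟨-x|ψ⟩ = (1 - 2i) / (√2·3).
P = |1 - 2i|² / 18 = 5/18.

0.278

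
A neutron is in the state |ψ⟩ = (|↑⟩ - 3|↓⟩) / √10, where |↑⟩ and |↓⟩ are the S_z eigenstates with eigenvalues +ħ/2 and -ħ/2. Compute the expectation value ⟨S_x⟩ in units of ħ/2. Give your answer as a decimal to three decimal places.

-0.600

⟨σ_x⟩ = 2 Re(a* b)/(|a|²+|b|²) with a = 1, b = -3.
a* b = -3, so ⟨σ_x⟩ = -6/10.
⟨S_x⟩ = (ħ/2)·⟨σ_x⟩.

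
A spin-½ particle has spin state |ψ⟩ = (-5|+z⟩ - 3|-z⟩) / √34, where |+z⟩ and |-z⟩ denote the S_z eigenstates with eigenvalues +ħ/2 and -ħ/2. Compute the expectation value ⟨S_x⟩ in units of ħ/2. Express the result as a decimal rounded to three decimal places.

0.882

⟨σ_x⟩ = 2 Re(a* b)/(|a|²+|b|²) with a = -5, b = -3.
a* b = 15, so ⟨σ_x⟩ = 30/34.
⟨S_x⟩ = (ħ/2)·⟨σ_x⟩.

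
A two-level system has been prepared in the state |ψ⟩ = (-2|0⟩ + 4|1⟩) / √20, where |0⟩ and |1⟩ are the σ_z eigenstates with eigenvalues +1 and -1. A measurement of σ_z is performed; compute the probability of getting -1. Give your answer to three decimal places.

The -1 outcome corresponds to |1⟩. Its amplitude in |ψ⟩ is 4/√20.
P = |4|² / 20 = 16/20.

0.800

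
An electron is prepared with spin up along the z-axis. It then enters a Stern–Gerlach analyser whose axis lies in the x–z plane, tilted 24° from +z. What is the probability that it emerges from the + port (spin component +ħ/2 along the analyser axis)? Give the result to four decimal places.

For spin-½, the probability of finding spin-up along an axis at angle θ to the initial spin direction is cos²(θ/2); spin-down is sin²(θ/2).
θ = 24°, so P = cos²(12°) ≈ 0.9568.

0.9568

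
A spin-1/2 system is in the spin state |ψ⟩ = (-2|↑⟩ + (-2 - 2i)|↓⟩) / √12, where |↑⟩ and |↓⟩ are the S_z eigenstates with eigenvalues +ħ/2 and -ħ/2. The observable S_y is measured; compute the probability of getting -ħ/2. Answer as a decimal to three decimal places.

0.167

|-y⟩ = (|↑⟩ - i|↓⟩)/√2, so ⟨-y|ψ⟩ = (-2i) / (√2·√12).
P = |-2i|² / 24 = 4/24.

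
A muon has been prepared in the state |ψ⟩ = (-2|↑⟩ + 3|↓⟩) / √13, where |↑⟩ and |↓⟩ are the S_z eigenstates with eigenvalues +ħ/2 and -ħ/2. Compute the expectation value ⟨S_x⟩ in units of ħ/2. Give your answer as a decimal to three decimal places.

-0.923

⟨σ_x⟩ = 2 Re(a* b)/(|a|²+|b|²) with a = -2, b = 3.
a* b = -6, so ⟨σ_x⟩ = -12/13.
⟨S_x⟩ = (ħ/2)·⟨σ_x⟩.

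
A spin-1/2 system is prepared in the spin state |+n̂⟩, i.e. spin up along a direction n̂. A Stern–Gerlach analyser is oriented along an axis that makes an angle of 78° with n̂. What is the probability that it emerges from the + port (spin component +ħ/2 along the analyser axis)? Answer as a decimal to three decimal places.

For spin-½, the probability of finding spin-up along an axis at angle θ to the initial spin direction is cos²(θ/2); spin-down is sin²(θ/2).
θ = 78°, so P = cos²(39°) ≈ 0.604.

0.604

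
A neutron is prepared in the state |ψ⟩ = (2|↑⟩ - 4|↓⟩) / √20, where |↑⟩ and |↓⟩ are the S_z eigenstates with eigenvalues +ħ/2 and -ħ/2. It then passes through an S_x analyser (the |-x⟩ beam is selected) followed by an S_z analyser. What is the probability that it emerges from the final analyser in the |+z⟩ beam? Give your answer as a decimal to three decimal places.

First analyser (S_x): P(|-x⟩) = |⟨-x|ψ⟩|² = 36/40.
After stage 1 the state is |-x⟩; P(|+z⟩) = |⟨+z|-x⟩|² = 1/2.
Joint probability = 36/40 × 1/2 = 0.450.

0.450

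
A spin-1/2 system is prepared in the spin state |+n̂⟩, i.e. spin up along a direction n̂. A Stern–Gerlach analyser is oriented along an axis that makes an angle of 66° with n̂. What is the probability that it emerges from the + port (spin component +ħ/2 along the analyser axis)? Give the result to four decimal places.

For spin-½, the probability of finding spin-up along an axis at angle θ to the initial spin direction is cos²(θ/2); spin-down is sin²(θ/2).
θ = 66°, so P = cos²(33°) ≈ 0.7034.

0.7034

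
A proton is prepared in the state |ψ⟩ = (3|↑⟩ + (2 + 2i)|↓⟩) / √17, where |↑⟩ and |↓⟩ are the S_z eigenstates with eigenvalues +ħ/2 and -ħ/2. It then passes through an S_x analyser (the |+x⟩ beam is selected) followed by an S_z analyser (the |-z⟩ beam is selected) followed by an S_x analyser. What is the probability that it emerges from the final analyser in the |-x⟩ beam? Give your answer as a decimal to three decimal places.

First analyser (S_x): P(|+x⟩) = |⟨+x|ψ⟩|² = 29/34.
After stage 1 the state is |+x⟩; P(|-z⟩) = |⟨-z|+x⟩|² = 1/2.
After stage 2 the state is |-z⟩; P(|-x⟩) = |⟨-x|-z⟩|² = 1/2.
Joint probability = 29/34 × 1/2 × 1/2 = 0.213.

0.213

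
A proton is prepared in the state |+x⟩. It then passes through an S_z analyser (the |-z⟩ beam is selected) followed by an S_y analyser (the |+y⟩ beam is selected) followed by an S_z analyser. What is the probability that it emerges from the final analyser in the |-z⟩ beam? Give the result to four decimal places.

First analyser (S_z): from |+x⟩, P(|-z⟩) = 1/2.
After stage 1 the state is |-z⟩; P(|+y⟩) = |⟨+y|-z⟩|² = 1/2.
After stage 2 the state is |+y⟩; P(|-z⟩) = |⟨-z|+y⟩|² = 1/2.
Joint probability = 1/2 × 1/2 × 1/2 = 0.1250.

0.1250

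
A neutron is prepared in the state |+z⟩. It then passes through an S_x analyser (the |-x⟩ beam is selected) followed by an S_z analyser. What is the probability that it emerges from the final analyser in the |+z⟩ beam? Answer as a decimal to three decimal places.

First analyser (S_x): from |+z⟩, P(|-x⟩) = 1/2.
After stage 1 the state is |-x⟩; P(|+z⟩) = |⟨+z|-x⟩|² = 1/2.
Joint probability = 1/2 × 1/2 = 0.250.

0.250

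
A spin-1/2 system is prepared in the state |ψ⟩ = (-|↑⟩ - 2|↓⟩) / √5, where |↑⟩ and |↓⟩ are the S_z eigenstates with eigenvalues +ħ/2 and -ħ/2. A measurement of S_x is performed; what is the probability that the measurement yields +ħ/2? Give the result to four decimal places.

|+x⟩ = (|↑⟩ + |↓⟩)/√2, so ⟨+x|ψ⟩ = (-3) / (√2·√5).
P = |-3|² / 10 = 9/10.

0.9000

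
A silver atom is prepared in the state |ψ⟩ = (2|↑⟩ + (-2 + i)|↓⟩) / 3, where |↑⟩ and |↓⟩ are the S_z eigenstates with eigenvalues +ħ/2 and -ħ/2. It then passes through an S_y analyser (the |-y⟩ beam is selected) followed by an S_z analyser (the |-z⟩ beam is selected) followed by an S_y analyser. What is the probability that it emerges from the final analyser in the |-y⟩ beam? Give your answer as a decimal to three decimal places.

First analyser (S_y): P(|-y⟩) = |⟨-y|ψ⟩|² = 5/18.
After stage 1 the state is |-y⟩; P(|-z⟩) = |⟨-z|-y⟩|² = 1/2.
After stage 2 the state is |-z⟩; P(|-y⟩) = |⟨-y|-z⟩|² = 1/2.
Joint probability = 5/18 × 1/2 × 1/2 = 0.069.

0.069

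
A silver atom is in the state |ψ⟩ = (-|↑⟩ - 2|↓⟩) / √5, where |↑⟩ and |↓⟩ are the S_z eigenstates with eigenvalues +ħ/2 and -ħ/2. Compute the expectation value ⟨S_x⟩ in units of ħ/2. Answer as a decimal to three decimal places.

0.800

⟨σ_x⟩ = 2 Re(a* b)/(|a|²+|b|²) with a = -1, b = -2.
a* b = 2, so ⟨σ_x⟩ = 4/5.
⟨S_x⟩ = (ħ/2)·⟨σ_x⟩.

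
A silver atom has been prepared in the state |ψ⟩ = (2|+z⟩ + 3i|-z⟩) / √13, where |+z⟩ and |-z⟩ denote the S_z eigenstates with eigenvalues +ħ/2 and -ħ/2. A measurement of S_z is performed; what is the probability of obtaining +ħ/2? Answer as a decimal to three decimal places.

0.308

The +ħ/2 outcome corresponds to |+z⟩. Its amplitude in |ψ⟩ is 2/√13.
P = |2|² / 13 = 4/13.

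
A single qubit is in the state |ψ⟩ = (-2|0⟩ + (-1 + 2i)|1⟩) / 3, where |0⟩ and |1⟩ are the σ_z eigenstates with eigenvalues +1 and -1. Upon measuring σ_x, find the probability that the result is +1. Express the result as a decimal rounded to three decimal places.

|+x⟩ = (|0⟩ + |1⟩)/√2, so ⟨+x|ψ⟩ = (-3 + 2i) / (√2·3).
P = |-3 + 2i|² / 18 = 13/18.

0.722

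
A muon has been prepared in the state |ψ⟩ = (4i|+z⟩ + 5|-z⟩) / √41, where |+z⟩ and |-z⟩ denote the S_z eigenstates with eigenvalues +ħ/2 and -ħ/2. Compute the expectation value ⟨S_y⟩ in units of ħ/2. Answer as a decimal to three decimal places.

⟨σ_y⟩ = 2 Im(a* b)/(|a|²+|b|²) with a = 4i, b = 5.
a* b = -20i, so ⟨σ_y⟩ = -40/41.
⟨S_y⟩ = (ħ/2)·⟨σ_y⟩.

-0.976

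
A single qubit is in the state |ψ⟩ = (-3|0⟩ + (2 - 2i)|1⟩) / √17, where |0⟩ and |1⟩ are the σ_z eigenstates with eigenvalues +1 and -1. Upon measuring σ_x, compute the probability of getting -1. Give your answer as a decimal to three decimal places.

0.853

|-x⟩ = (|0⟩ - |1⟩)/√2, so ⟨-x|ψ⟩ = (-5 + 2i) / (√2·√17).
P = |-5 + 2i|² / 34 = 29/34.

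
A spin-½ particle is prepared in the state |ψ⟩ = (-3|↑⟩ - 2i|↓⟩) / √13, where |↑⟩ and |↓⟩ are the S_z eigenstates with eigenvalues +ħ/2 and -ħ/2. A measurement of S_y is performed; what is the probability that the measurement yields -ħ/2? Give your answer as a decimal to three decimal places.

0.038

|-y⟩ = (|↑⟩ - i|↓⟩)/√2, so ⟨-y|ψ⟩ = (-1) / (√2·√13).
P = |-1|² / 26 = 1/26.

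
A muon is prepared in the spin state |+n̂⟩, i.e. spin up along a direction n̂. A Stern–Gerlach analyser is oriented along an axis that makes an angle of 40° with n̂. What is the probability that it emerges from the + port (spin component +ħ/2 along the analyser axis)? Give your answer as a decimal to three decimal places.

0.883

For spin-½, the probability of finding spin-up along an axis at angle θ to the initial spin direction is cos²(θ/2); spin-down is sin²(θ/2).
θ = 40°, so P = cos²(20°) ≈ 0.883.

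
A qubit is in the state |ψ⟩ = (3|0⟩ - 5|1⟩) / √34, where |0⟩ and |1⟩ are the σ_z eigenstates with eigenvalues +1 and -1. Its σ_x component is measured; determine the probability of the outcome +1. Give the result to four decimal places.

|+x⟩ = (|0⟩ + |1⟩)/√2, so ⟨+x|ψ⟩ = (-2) / (√2·√34).
P = |-2|² / 68 = 4/68.

0.0588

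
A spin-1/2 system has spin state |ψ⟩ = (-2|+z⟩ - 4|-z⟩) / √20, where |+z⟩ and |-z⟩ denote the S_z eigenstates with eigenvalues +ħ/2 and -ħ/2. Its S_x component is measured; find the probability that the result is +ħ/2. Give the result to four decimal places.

0.9000

|+x⟩ = (|+z⟩ + |-z⟩)/√2, so ⟨+x|ψ⟩ = (-6) / (√2·√20).
P = |-6|² / 40 = 36/40.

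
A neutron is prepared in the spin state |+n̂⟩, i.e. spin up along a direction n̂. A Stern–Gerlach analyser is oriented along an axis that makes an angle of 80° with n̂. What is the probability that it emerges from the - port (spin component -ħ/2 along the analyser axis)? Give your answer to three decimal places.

0.413

For spin-½, the probability of finding spin-up along an axis at angle θ to the initial spin direction is cos²(θ/2); spin-down is sin²(θ/2).
θ = 80°, so P = sin²(40°) ≈ 0.413.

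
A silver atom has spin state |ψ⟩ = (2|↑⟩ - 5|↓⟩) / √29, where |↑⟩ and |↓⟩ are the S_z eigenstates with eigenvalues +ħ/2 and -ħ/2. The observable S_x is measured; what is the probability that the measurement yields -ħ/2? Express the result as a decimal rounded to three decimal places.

0.845

|-x⟩ = (|↑⟩ - |↓⟩)/√2, so ⟨-x|ψ⟩ = (7) / (√2·√29).
P = |7|² / 58 = 49/58.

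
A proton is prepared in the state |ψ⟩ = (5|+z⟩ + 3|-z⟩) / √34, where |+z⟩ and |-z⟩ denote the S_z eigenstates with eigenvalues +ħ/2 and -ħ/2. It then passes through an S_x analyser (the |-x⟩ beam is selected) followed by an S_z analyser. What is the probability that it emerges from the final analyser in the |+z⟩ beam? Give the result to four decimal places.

0.0294

First analyser (S_x): P(|-x⟩) = |⟨-x|ψ⟩|² = 4/68.
After stage 1 the state is |-x⟩; P(|+z⟩) = |⟨+z|-x⟩|² = 1/2.
Joint probability = 4/68 × 1/2 = 0.0294.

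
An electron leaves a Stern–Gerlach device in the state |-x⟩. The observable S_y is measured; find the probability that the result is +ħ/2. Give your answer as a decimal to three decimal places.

In the S_z basis, |-x⟩ = (|↑⟩ - |↓⟩)/√2 and |+y⟩ = (|↑⟩ + i|↓⟩)/√2.
|⟨+y|-x⟩|² = 1/2.

0.500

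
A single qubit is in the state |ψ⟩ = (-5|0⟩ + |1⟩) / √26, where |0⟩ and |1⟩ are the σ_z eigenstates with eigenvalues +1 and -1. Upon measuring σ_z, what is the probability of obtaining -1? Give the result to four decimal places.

The -1 outcome corresponds to |1⟩. Its amplitude in |ψ⟩ is 1/√26.
P = |1|² / 26 = 1/26.

0.0385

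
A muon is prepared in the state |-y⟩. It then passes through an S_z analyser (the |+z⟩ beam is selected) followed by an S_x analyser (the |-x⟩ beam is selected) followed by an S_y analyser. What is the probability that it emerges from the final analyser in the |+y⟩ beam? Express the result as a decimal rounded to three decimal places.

First analyser (S_z): from |-y⟩, P(|+z⟩) = 1/2.
After stage 1 the state is |+z⟩; P(|-x⟩) = |⟨-x|+z⟩|² = 1/2.
After stage 2 the state is |-x⟩; P(|+y⟩) = |⟨+y|-x⟩|² = 1/2.
Joint probability = 1/2 × 1/2 × 1/2 = 0.125.

0.125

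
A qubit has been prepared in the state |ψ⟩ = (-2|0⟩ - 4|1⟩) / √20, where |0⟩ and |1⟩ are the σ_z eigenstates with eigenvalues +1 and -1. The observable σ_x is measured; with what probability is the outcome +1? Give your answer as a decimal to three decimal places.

0.900

|+x⟩ = (|0⟩ + |1⟩)/√2, so ⟨+x|ψ⟩ = (-6) / (√2·√20).
P = |-6|² / 40 = 36/40.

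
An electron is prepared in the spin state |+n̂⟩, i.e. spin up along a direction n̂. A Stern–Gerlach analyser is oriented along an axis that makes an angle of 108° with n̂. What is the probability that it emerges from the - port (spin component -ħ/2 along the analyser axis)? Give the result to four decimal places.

For spin-½, the probability of finding spin-up along an axis at angle θ to the initial spin direction is cos²(θ/2); spin-down is sin²(θ/2).
θ = 108°, so P = sin²(54°) ≈ 0.6545.

0.6545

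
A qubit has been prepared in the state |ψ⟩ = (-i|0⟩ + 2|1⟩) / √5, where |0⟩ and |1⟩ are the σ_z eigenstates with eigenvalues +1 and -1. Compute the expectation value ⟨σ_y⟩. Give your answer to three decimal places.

⟨σ_y⟩ = 2 Im(a* b)/(|a|²+|b|²) with a = -i, b = 2.
a* b = 2i, so ⟨σ_y⟩ = 4/5.

0.800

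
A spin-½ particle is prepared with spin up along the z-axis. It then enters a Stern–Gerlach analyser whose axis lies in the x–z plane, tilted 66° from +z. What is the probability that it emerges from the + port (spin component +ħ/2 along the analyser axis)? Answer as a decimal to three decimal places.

0.703

For spin-½, the probability of finding spin-up along an axis at angle θ to the initial spin direction is cos²(θ/2); spin-down is sin²(θ/2).
θ = 66°, so P = cos²(33°) ≈ 0.703.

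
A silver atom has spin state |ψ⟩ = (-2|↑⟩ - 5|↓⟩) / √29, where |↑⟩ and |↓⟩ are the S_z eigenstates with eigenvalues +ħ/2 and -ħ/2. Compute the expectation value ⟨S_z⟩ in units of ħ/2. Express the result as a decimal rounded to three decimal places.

⟨σ_z⟩ = |a|² - |b|² divided by |a|²+|b|², with a, b the |↑⟩, |↓⟩ amplitudes.
= (4 - 25)/29 = -21/29.
⟨S_z⟩ = (ħ/2)·⟨σ_z⟩.

-0.724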